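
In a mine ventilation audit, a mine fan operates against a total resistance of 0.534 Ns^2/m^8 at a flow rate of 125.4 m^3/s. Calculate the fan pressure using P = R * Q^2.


8397.2354 Pa

Compute Q^2:
Q^2 = 125.4^2 = 15725.16
Compute pressure:
P = R * Q^2 = 0.534 * 15725.16
= 8397.2354 Pa


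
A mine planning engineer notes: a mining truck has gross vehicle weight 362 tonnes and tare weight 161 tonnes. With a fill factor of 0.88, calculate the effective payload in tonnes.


176.88 tonnes

Maximum payload = gross - tare
= 362 - 161 = 201 tonnes
Effective payload = max payload * fill factor
= 201 * 0.88
= 176.88 tonnes


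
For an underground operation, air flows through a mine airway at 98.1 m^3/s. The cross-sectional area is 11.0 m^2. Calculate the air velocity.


8.9182 m/s

Velocity = flow rate / cross-sectional area
= 98.1 / 11.0
= 8.9182 m/s


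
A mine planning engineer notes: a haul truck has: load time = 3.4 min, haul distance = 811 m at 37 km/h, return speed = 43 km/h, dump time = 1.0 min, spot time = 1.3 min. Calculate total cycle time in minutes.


8.1468 min

Convert haul speed to m/min: 37 * 1000/60 = 616.6666667 m/min
Haul time = 811 / 616.6666667 = 1.315135135 min
Convert return speed to m/min: 43 * 1000/60 = 716.6666667 m/min
Return time = 811 / 716.6666667 = 1.131627907 min
Total cycle time:
= 3.4 + 1.315135135 + 1.0 + 1.131627907 + 1.3
= 8.1468 min


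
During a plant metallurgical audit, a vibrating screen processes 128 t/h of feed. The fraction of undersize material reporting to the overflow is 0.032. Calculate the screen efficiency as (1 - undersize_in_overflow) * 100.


Screen efficiency = (1 - fraction of undersize in overflow) * 100
= (1 - 0.032) * 100
= 0.968 * 100
= 96.8%

96.8%


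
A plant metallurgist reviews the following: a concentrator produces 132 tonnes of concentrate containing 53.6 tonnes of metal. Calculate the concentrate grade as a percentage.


Grade = (metal in concentrate / concentrate mass) * 100
= (53.6 / 132) * 100
= 0.4060606061 * 100
= 40.6061%

40.6061%


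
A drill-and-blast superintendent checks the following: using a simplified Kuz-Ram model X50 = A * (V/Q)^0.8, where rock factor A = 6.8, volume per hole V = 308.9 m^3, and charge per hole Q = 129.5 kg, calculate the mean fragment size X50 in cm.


13.6316 cm

Compute V/Q:
V/Q = 308.9 / 129.5 = 2.385328185
Raise to the power 0.8:
(V/Q)^0.8 = 2.385328185^0.8 = 2.004649786
Multiply by A:
X50 = 6.8 * 2.004649786
= 13.6316 cm


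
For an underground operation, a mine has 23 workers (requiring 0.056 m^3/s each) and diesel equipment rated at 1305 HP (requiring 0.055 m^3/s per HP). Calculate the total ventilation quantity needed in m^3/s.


Airflow for workers:
Q_people = 23 * 0.056 = 1.288 m^3/s
Airflow for diesel equipment:
Q_diesel = 1305 * 0.055 = 71.775 m^3/s
Total ventilation:
Q_total = 1.288 + 71.775
= 73.063 m^3/s

73.063 m^3/s


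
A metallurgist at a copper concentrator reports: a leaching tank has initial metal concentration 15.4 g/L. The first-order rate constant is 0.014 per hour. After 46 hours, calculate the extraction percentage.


Compute the exponent:
-k * t = -0.014 * 46 = -0.644
Remaining concentration:
C = 15.4 * exp(-0.644)
= 15.4 * 0.5251874671
= 8.087886993 g/L
Extracted = 15.4 - 8.087886993 = 7.312113007 g/L
Extraction % = 7.312113007 / 15.4 * 100
= 47.4813%

47.4813%


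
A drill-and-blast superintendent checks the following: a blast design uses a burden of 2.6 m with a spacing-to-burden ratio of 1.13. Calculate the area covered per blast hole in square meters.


First, find the spacing:
Spacing = burden * ratio = 2.6 * 1.13
= 2.938 m
Then, calculate the area:
Area = burden * spacing = 2.6 * 2.938
= 7.6388 m^2

7.6388 m^2


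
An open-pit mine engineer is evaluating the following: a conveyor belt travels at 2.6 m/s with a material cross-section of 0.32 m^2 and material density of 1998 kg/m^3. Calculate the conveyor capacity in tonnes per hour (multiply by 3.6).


5984.4096 t/h

Volumetric flow = speed * area
= 2.6 * 0.32 = 0.832 m^3/s
Mass flow = volumetric * density
= 0.832 * 1998 = 1662.336 kg/s
Convert to t/h: multiply by 3.6
Capacity = 1662.336 * 3.6
= 5984.4096 t/h


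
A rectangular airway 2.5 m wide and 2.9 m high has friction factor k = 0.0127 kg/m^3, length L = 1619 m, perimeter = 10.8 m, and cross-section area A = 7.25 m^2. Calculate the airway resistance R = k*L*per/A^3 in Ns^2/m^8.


0.5827 Ns^2/m^8

Compute the numerator:
k * L * per = 0.0127 * 1619 * 10.8
= 222.06204
Compute the denominator:
A^3 = 7.25^3 = 381.078125
Resistance:
R = 222.06204 / 381.078125
= 0.5827 Ns^2/m^8


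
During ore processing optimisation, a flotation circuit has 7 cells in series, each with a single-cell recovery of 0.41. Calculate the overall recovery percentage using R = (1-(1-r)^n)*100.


97.5113%

Complement of single-cell recovery:
1 - r = 1 - 0.41 = 0.59
Raise to power n:
(1 - r)^7 = 0.59^7 = 0.02488651485
Overall recovery:
R = (1 - 0.02488651485) * 100
= 97.5113%


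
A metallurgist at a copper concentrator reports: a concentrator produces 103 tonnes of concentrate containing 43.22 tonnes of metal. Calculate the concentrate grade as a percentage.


41.9612%

Grade = (metal in concentrate / concentrate mass) * 100
= (43.22 / 103) * 100
= 0.4196116505 * 100
= 41.9612%


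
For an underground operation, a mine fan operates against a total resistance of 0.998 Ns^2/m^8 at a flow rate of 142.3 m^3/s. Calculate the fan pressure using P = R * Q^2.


20208.7914 Pa

Compute Q^2:
Q^2 = 142.3^2 = 20249.29
Compute pressure:
P = R * Q^2 = 0.998 * 20249.29
= 20208.7914 Pa


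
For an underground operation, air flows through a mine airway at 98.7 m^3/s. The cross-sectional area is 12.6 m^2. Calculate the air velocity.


Velocity = flow rate / cross-sectional area
= 98.7 / 12.6
= 7.8333 m/s

7.8333 m/s


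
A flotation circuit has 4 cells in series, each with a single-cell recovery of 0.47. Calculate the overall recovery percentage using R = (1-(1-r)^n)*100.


92.1095%

Complement of single-cell recovery:
1 - r = 1 - 0.47 = 0.53
Raise to power n:
(1 - r)^4 = 0.53^4 = 0.07890481
Overall recovery:
R = (1 - 0.07890481) * 100
= 92.1095%


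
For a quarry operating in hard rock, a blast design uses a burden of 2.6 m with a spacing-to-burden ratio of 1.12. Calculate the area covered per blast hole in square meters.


First, find the spacing:
Spacing = burden * ratio = 2.6 * 1.12
= 2.912 m
Then, calculate the area:
Area = burden * spacing = 2.6 * 2.912
= 7.5712 m^2

7.5712 m^2


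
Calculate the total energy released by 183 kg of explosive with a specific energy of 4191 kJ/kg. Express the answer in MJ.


766.953 MJ

Energy = mass * specific_energy / 1000
= 183 * 4191 / 1000
= 766953 / 1000
= 766.953 MJ


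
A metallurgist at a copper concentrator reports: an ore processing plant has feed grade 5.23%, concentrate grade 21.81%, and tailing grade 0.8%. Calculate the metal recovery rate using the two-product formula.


87.9289%

Using the two-product formula:
R = 100 * c * (f - t) / (f * (c - t))
Numerator = 100 * 21.81 * (5.23 - 0.8)
= 100 * 21.81 * 4.43
= 9661.83
Denominator = 5.23 * (21.81 - 0.8)
= 5.23 * 21.01
= 109.8823
R = 9661.83 / 109.8823
= 87.9289%


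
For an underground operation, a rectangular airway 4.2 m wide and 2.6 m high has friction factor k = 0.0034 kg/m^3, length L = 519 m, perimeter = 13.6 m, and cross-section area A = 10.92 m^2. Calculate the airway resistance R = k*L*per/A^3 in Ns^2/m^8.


Compute the numerator:
k * L * per = 0.0034 * 519 * 13.6
= 23.99856
Compute the denominator:
A^3 = 10.92^3 = 1302.170688
Resistance:
R = 23.99856 / 1302.170688
= 0.0184 Ns^2/m^8

0.0184 Ns^2/m^8


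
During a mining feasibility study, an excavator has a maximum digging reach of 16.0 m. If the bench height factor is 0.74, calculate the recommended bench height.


Bench height = reach * factor
= 16.0 * 0.74
= 11.84 m

11.84 m


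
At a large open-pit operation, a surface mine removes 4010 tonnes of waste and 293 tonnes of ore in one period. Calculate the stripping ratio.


13.686

Stripping ratio = waste tonnage / ore tonnage
= 4010 / 293
= 13.686


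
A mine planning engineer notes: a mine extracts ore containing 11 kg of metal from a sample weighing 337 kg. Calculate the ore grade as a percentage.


3.2641%

Ore grade = (metal mass / ore mass) * 100
= (11 / 337) * 100
= 0.03264094955 * 100
= 3.2641%


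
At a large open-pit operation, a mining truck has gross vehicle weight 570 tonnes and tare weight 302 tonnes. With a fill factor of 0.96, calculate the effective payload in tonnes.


Maximum payload = gross - tare
= 570 - 302 = 268 tonnes
Effective payload = max payload * fill factor
= 268 * 0.96
= 257.28 tonnes

257.28 tonnes


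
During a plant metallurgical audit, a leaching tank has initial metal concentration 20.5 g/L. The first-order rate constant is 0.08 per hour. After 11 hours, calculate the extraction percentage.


Compute the exponent:
-k * t = -0.08 * 11 = -0.88
Remaining concentration:
C = 20.5 * exp(-0.88)
= 20.5 * 0.4147829117
= 8.503049689 g/L
Extracted = 20.5 - 8.503049689 = 11.99695031 g/L
Extraction % = 11.99695031 / 20.5 * 100
= 58.5217%

58.5217%


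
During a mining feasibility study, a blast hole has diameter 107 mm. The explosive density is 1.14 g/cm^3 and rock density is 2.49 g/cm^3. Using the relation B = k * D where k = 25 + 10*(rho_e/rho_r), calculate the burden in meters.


First, compute k:
rho_e / rho_r = 1.14 / 2.49 = 0.4578313253
k = 25 + 10 * 0.4578313253 = 29.57831325
Then, compute burden:
B = k * D / 1000 = 29.57831325 * 107 / 1000
= 3164.879518 / 1000
= 3.1649 m

3.1649 m


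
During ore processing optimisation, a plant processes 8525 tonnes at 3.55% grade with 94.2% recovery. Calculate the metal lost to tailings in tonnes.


17.553 tonnes

Total metal in feed:
= 8525 * 3.55 / 100 = 302.6375 tonnes
Metal recovered:
= 302.6375 * 94.2 / 100 = 285.084525 tonnes
Metal lost to tailings:
= 302.6375 - 285.084525
= 17.553 tonnes


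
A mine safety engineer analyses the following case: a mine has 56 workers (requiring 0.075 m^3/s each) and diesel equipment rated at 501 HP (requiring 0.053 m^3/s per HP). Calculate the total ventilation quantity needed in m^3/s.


Airflow for workers:
Q_people = 56 * 0.075 = 4.2 m^3/s
Airflow for diesel equipment:
Q_diesel = 501 * 0.053 = 26.553 m^3/s
Total ventilation:
Q_total = 4.2 + 26.553
= 30.753 m^3/s

30.753 m^3/s


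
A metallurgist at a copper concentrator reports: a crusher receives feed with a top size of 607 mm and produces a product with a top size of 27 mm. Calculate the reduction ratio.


Reduction ratio = feed size / product size
= 607 / 27
= 22.4815

22.4815


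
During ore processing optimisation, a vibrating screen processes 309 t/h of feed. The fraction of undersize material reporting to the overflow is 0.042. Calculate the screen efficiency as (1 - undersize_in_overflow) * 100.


Screen efficiency = (1 - fraction of undersize in overflow) * 100
= (1 - 0.042) * 100
= 0.958 * 100
= 95.8%

95.8%


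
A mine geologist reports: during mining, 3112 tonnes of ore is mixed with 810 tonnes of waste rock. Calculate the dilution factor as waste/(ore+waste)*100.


20.6527%

Total material = ore + waste
= 3112 + 810 = 3922 tonnes
Dilution = waste / total * 100
= 810 / 3922 * 100
= 0.206527282 * 100
= 20.6527%


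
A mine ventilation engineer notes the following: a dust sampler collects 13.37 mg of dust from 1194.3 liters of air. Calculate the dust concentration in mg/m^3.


11.1948 mg/m^3

Convert liters to m^3: 1 m^3 = 1000 L
Concentration = mass / volume * 1000
= 13.37 / 1194.3 * 1000
= 0.01119484217 * 1000
= 11.1948 mg/m^3


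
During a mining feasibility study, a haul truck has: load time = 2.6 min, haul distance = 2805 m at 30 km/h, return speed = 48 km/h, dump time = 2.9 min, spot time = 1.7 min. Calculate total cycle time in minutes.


Convert haul speed to m/min: 30 * 1000/60 = 500 m/min
Haul time = 2805 / 500 = 5.61 min
Convert return speed to m/min: 48 * 1000/60 = 800 m/min
Return time = 2805 / 800 = 3.50625 min
Total cycle time:
= 2.6 + 5.61 + 2.9 + 3.50625 + 1.7
= 16.3163 min

16.3163 min


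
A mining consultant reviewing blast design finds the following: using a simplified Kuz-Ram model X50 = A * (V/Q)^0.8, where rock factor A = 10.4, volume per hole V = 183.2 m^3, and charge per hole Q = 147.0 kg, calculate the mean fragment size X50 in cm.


12.4028 cm

Compute V/Q:
V/Q = 183.2 / 147.0 = 1.246258503
Raise to the power 0.8:
(V/Q)^0.8 = 1.246258503^0.8 = 1.192577215
Multiply by A:
X50 = 10.4 * 1.192577215
= 12.4028 cm


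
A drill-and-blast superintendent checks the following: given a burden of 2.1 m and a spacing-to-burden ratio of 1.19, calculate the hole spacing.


2.499 m

Spacing = burden * ratio
= 2.1 * 1.19
= 2.499 m


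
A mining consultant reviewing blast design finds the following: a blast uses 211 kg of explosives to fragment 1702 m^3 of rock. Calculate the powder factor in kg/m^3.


Powder factor = explosive mass / rock volume
= 211 / 1702
= 0.124 kg/m^3

0.124 kg/m^3


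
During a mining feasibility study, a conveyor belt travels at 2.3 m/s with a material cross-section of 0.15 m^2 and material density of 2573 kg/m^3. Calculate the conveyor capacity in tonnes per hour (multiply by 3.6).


Volumetric flow = speed * area
= 2.3 * 0.15 = 0.345 m^3/s
Mass flow = volumetric * density
= 0.345 * 2573 = 887.685 kg/s
Convert to t/h: multiply by 3.6
Capacity = 887.685 * 3.6
= 3195.666 t/h

3195.666 t/h


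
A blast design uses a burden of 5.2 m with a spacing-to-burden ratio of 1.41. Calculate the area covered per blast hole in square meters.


First, find the spacing:
Spacing = burden * ratio = 5.2 * 1.41
= 7.332 m
Then, calculate the area:
Area = burden * spacing = 5.2 * 7.332
= 38.1264 m^2

38.1264 m^2


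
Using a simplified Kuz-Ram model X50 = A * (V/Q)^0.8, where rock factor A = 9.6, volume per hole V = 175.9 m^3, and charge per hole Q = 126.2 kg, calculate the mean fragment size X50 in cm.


Compute V/Q:
V/Q = 175.9 / 126.2 = 1.393819334
Raise to the power 0.8:
(V/Q)^0.8 = 1.393819334^0.8 = 1.30426304
Multiply by A:
X50 = 9.6 * 1.30426304
= 12.5209 cm

12.5209 cm


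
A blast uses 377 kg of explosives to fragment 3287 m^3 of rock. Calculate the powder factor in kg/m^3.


0.1147 kg/m^3

Powder factor = explosive mass / rock volume
= 377 / 3287
= 0.1147 kg/m^3


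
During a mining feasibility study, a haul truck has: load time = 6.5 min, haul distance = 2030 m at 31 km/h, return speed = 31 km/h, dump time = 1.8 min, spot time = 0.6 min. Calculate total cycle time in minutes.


Convert haul speed to m/min: 31 * 1000/60 = 516.6666667 m/min
Haul time = 2030 / 516.6666667 = 3.929032258 min
Convert return speed to m/min: 31 * 1000/60 = 516.6666667 m/min
Return time = 2030 / 516.6666667 = 3.929032258 min
Total cycle time:
= 6.5 + 3.929032258 + 1.8 + 3.929032258 + 0.6
= 16.7581 min

16.7581 min


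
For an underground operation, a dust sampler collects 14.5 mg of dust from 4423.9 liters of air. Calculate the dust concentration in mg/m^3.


3.2777 mg/m^3

Convert liters to m^3: 1 m^3 = 1000 L
Concentration = mass / volume * 1000
= 14.5 / 4423.9 * 1000
= 0.003277650941 * 1000
= 3.2777 mg/m^3


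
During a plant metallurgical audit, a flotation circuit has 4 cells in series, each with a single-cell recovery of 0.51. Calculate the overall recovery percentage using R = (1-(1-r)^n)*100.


Complement of single-cell recovery:
1 - r = 1 - 0.51 = 0.49
Raise to power n:
(1 - r)^4 = 0.49^4 = 0.05764801
Overall recovery:
R = (1 - 0.05764801) * 100
= 94.2352%

94.2352%


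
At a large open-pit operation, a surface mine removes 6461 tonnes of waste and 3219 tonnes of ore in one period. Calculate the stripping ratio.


2.0071

Stripping ratio = waste tonnage / ore tonnage
= 6461 / 3219
= 2.0071


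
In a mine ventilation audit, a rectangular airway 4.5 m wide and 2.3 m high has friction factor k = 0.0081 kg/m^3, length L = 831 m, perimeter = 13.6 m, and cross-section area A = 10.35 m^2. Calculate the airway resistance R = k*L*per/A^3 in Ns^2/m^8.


Compute the numerator:
k * L * per = 0.0081 * 831 * 13.6
= 91.54296
Compute the denominator:
A^3 = 10.35^3 = 1108.717875
Resistance:
R = 91.54296 / 1108.717875
= 0.0826 Ns^2/m^8

0.0826 Ns^2/m^8


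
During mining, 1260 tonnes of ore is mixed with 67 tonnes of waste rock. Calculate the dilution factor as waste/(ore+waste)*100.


5.049%

Total material = ore + waste
= 1260 + 67 = 1327 tonnes
Dilution = waste / total * 100
= 67 / 1327 * 100
= 0.05048982668 * 100
= 5.049%


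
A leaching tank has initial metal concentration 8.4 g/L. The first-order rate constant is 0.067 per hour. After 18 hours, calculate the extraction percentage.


70.0608%

Compute the exponent:
-k * t = -0.067 * 18 = -1.206
Remaining concentration:
C = 8.4 * exp(-1.206)
= 8.4 * 0.2993924573
= 2.514896641 g/L
Extracted = 8.4 - 2.514896641 = 5.885103359 g/L
Extraction % = 5.885103359 / 8.4 * 100
= 70.0608%


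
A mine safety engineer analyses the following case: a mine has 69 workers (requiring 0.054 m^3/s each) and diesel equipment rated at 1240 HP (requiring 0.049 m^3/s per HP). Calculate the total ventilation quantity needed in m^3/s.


Airflow for workers:
Q_people = 69 * 0.054 = 3.726 m^3/s
Airflow for diesel equipment:
Q_diesel = 1240 * 0.049 = 60.76 m^3/s
Total ventilation:
Q_total = 3.726 + 60.76
= 64.486 m^3/s

64.486 m^3/s


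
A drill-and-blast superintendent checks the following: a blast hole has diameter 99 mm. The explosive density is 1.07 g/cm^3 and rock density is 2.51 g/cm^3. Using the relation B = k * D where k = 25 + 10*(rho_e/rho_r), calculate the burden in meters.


First, compute k:
rho_e / rho_r = 1.07 / 2.51 = 0.4262948207
k = 25 + 10 * 0.4262948207 = 29.26294821
Then, compute burden:
B = k * D / 1000 = 29.26294821 * 99 / 1000
= 2897.031873 / 1000
= 2.897 m

2.897 m


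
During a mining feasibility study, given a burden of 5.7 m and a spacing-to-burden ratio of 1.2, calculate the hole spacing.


Spacing = burden * ratio
= 5.7 * 1.2
= 6.84 m

6.84 m


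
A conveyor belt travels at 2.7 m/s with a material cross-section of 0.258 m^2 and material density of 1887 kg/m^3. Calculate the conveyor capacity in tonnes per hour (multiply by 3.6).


4732.1431 t/h

Volumetric flow = speed * area
= 2.7 * 0.258 = 0.6966 m^3/s
Mass flow = volumetric * density
= 0.6966 * 1887 = 1314.4842 kg/s
Convert to t/h: multiply by 3.6
Capacity = 1314.4842 * 3.6
= 4732.1431 t/h


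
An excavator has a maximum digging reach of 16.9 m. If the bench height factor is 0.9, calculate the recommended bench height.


15.21 m

Bench height = reach * factor
= 16.9 * 0.9
= 15.21 m


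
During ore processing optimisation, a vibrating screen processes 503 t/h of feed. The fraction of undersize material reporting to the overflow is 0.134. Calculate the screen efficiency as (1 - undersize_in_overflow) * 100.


86.6%

Screen efficiency = (1 - fraction of undersize in overflow) * 100
= (1 - 0.134) * 100
= 0.866 * 100
= 86.6%


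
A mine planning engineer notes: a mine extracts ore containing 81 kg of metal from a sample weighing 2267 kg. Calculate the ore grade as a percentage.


3.573%

Ore grade = (metal mass / ore mass) * 100
= (81 / 2267) * 100
= 0.0357300397 * 100
= 3.573%


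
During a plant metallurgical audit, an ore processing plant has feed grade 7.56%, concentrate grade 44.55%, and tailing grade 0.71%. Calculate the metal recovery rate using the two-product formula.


Using the two-product formula:
R = 100 * c * (f - t) / (f * (c - t))
Numerator = 100 * 44.55 * (7.56 - 0.71)
= 100 * 44.55 * 6.85
= 30516.75
Denominator = 7.56 * (44.55 - 0.71)
= 7.56 * 43.84
= 331.4304
R = 30516.75 / 331.4304
= 92.0759%

92.0759%


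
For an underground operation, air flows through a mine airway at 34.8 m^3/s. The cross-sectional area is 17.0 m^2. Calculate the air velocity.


2.0471 m/s

Velocity = flow rate / cross-sectional area
= 34.8 / 17.0
= 2.0471 m/s


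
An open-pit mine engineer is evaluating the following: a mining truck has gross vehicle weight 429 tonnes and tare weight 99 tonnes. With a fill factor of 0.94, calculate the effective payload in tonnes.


310.2 tonnes

Maximum payload = gross - tare
= 429 - 99 = 330 tonnes
Effective payload = max payload * fill factor
= 330 * 0.94
= 310.2 tonnes


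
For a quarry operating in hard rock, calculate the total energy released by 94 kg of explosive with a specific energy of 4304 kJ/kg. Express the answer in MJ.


404.576 MJ

Energy = mass * specific_energy / 1000
= 94 * 4304 / 1000
= 404576 / 1000
= 404.576 MJ


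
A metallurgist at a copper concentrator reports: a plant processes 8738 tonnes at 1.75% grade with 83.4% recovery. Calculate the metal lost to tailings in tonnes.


Total metal in feed:
= 8738 * 1.75 / 100 = 152.915 tonnes
Metal recovered:
= 152.915 * 83.4 / 100 = 127.53111 tonnes
Metal lost to tailings:
= 152.915 - 127.53111
= 25.3839 tonnes

25.3839 tonnes


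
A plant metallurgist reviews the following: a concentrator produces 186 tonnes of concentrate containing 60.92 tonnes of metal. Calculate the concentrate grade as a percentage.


32.7527%

Grade = (metal in concentrate / concentrate mass) * 100
= (60.92 / 186) * 100
= 0.3275268817 * 100
= 32.7527%


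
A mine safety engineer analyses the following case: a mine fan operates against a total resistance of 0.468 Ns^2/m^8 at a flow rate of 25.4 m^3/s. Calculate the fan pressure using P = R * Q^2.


Compute Q^2:
Q^2 = 25.4^2 = 645.16
Compute pressure:
P = R * Q^2 = 0.468 * 645.16
= 301.9349 Pa

301.9349 Pa


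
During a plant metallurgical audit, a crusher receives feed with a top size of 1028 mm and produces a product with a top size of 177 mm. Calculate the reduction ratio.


Reduction ratio = feed size / product size
= 1028 / 177
= 5.8079

5.8079


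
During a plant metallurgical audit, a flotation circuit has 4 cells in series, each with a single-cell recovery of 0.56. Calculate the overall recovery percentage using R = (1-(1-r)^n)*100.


Complement of single-cell recovery:
1 - r = 1 - 0.56 = 0.44
Raise to power n:
(1 - r)^4 = 0.44^4 = 0.03748096
Overall recovery:
R = (1 - 0.03748096) * 100
= 96.2519%

96.2519%


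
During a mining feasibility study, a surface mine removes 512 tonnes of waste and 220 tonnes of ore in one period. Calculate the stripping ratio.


2.3273

Stripping ratio = waste tonnage / ore tonnage
= 512 / 220
= 2.3273


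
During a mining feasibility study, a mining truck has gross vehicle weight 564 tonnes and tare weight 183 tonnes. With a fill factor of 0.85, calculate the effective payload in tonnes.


Maximum payload = gross - tare
= 564 - 183 = 381 tonnes
Effective payload = max payload * fill factor
= 381 * 0.85
= 323.85 tonnes

323.85 tonnes


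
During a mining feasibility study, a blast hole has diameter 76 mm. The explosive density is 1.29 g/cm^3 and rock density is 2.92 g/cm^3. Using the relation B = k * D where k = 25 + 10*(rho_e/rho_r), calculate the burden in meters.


2.2358 m

First, compute k:
rho_e / rho_r = 1.29 / 2.92 = 0.4417808219
k = 25 + 10 * 0.4417808219 = 29.41780822
Then, compute burden:
B = k * D / 1000 = 29.41780822 * 76 / 1000
= 2235.753425 / 1000
= 2.2358 m


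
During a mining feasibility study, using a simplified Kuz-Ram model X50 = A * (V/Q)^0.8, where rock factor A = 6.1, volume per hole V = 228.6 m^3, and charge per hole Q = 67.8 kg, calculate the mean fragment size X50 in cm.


16.129 cm

Compute V/Q:
V/Q = 228.6 / 67.8 = 3.371681416
Raise to the power 0.8:
(V/Q)^0.8 = 3.371681416^0.8 = 2.64409604
Multiply by A:
X50 = 6.1 * 2.64409604
= 16.129 cm


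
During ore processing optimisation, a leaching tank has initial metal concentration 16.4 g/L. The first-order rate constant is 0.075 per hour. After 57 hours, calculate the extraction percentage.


98.6088%

Compute the exponent:
-k * t = -0.075 * 57 = -4.275
Remaining concentration:
C = 16.4 * exp(-4.275)
= 16.4 * 0.01391204872
= 0.228157599 g/L
Extracted = 16.4 - 0.228157599 = 16.1718424 g/L
Extraction % = 16.1718424 / 16.4 * 100
= 98.6088%


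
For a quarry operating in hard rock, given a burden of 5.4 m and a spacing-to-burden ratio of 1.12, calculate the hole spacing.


Spacing = burden * ratio
= 5.4 * 1.12
= 6.048 m

6.048 m


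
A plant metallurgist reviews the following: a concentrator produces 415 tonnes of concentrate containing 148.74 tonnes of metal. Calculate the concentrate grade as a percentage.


35.841%

Grade = (metal in concentrate / concentrate mass) * 100
= (148.74 / 415) * 100
= 0.3584096386 * 100
= 35.841%


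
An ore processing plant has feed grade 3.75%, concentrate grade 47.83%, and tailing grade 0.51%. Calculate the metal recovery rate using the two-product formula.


Using the two-product formula:
R = 100 * c * (f - t) / (f * (c - t))
Numerator = 100 * 47.83 * (3.75 - 0.51)
= 100 * 47.83 * 3.24
= 15496.92
Denominator = 3.75 * (47.83 - 0.51)
= 3.75 * 47.32
= 177.45
R = 15496.92 / 177.45
= 87.3312%

87.3312%


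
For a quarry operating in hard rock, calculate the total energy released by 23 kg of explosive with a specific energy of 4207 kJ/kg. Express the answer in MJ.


Energy = mass * specific_energy / 1000
= 23 * 4207 / 1000
= 96761 / 1000
= 96.761 MJ

96.761 MJ


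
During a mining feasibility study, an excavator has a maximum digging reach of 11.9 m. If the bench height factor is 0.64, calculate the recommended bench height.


Bench height = reach * factor
= 11.9 * 0.64
= 7.616 m

7.616 m


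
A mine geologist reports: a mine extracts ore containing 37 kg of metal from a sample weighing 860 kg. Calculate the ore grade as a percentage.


4.3023%

Ore grade = (metal mass / ore mass) * 100
= (37 / 860) * 100
= 0.04302325581 * 100
= 4.3023%


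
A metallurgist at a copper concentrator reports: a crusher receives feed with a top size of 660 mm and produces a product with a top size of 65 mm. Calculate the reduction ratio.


Reduction ratio = feed size / product size
= 660 / 65
= 10.1538

10.1538


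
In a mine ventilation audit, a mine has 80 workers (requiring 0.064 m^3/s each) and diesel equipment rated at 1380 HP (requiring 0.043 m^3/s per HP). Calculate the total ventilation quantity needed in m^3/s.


Airflow for workers:
Q_people = 80 * 0.064 = 5.12 m^3/s
Airflow for diesel equipment:
Q_diesel = 1380 * 0.043 = 59.34 m^3/s
Total ventilation:
Q_total = 5.12 + 59.34
= 64.46 m^3/s

64.46 m^3/s


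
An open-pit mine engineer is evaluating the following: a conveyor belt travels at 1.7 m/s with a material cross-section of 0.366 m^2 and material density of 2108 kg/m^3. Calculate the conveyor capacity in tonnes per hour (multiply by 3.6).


4721.7514 t/h

Volumetric flow = speed * area
= 1.7 * 0.366 = 0.6222 m^3/s
Mass flow = volumetric * density
= 0.6222 * 2108 = 1311.5976 kg/s
Convert to t/h: multiply by 3.6
Capacity = 1311.5976 * 3.6
= 4721.7514 t/h


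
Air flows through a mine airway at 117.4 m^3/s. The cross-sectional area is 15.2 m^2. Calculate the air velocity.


7.7237 m/s

Velocity = flow rate / cross-sectional area
= 117.4 / 15.2
= 7.7237 m/s


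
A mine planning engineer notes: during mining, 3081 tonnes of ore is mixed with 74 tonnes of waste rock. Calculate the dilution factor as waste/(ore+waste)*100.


2.3455%

Total material = ore + waste
= 3081 + 74 = 3155 tonnes
Dilution = waste / total * 100
= 74 / 3155 * 100
= 0.0234548336 * 100
= 2.3455%


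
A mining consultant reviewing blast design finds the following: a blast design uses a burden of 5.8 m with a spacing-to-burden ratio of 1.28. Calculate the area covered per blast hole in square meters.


First, find the spacing:
Spacing = burden * ratio = 5.8 * 1.28
= 7.424 m
Then, calculate the area:
Area = burden * spacing = 5.8 * 7.424
= 43.0592 m^2

43.0592 m^2


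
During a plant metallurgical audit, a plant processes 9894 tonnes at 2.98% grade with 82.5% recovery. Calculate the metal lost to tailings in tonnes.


Total metal in feed:
= 9894 * 2.98 / 100 = 294.8412 tonnes
Metal recovered:
= 294.8412 * 82.5 / 100 = 243.24399 tonnes
Metal lost to tailings:
= 294.8412 - 243.24399
= 51.5972 tonnes

51.5972 tonnes


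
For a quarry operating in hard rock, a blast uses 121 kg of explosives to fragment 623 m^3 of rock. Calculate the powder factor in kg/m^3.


Powder factor = explosive mass / rock volume
= 121 / 623
= 0.1942 kg/m^3

0.1942 kg/m^3


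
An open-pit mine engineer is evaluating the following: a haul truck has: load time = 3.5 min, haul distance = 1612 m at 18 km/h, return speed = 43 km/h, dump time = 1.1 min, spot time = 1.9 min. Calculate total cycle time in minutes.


Convert haul speed to m/min: 18 * 1000/60 = 300 m/min
Haul time = 1612 / 300 = 5.373333333 min
Convert return speed to m/min: 43 * 1000/60 = 716.6666667 m/min
Return time = 1612 / 716.6666667 = 2.249302326 min
Total cycle time:
= 3.5 + 5.373333333 + 1.1 + 2.249302326 + 1.9
= 14.1226 min

14.1226 min


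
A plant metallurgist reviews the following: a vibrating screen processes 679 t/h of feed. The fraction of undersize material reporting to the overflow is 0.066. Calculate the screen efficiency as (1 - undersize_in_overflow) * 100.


93.4%

Screen efficiency = (1 - fraction of undersize in overflow) * 100
= (1 - 0.066) * 100
= 0.934 * 100
= 93.4%


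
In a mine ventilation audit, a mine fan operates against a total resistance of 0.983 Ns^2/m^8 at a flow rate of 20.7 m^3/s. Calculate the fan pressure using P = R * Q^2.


Compute Q^2:
Q^2 = 20.7^2 = 428.49
Compute pressure:
P = R * Q^2 = 0.983 * 428.49
= 421.2057 Pa

421.2057 Pa


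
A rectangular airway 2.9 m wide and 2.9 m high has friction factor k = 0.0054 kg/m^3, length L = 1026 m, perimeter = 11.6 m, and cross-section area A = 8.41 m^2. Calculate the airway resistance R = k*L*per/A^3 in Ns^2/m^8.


Compute the numerator:
k * L * per = 0.0054 * 1026 * 11.6
= 64.26864
Compute the denominator:
A^3 = 8.41^3 = 594.823321
Resistance:
R = 64.26864 / 594.823321
= 0.108 Ns^2/m^8

0.108 Ns^2/m^8


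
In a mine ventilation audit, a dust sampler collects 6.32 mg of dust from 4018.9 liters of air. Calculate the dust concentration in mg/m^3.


1.5726 mg/m^3

Convert liters to m^3: 1 m^3 = 1000 L
Concentration = mass / volume * 1000
= 6.32 / 4018.9 * 1000
= 0.001572569609 * 1000
= 1.5726 mg/m^3


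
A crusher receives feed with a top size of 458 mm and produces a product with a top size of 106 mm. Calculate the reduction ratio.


Reduction ratio = feed size / product size
= 458 / 106
= 4.3208

4.3208


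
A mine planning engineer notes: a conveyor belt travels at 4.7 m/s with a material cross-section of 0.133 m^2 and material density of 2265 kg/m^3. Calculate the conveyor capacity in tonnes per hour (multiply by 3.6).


5097.0654 t/h

Volumetric flow = speed * area
= 4.7 * 0.133 = 0.6251 m^3/s
Mass flow = volumetric * density
= 0.6251 * 2265 = 1415.8515 kg/s
Convert to t/h: multiply by 3.6
Capacity = 1415.8515 * 3.6
= 5097.0654 t/h


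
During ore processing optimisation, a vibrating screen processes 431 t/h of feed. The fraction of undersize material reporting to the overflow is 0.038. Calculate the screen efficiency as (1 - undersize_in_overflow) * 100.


96.2%

Screen efficiency = (1 - fraction of undersize in overflow) * 100
= (1 - 0.038) * 100
= 0.962 * 100
= 96.2%


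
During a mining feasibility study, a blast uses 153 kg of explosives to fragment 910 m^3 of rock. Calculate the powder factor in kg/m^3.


0.1681 kg/m^3

Powder factor = explosive mass / rock volume
= 153 / 910
= 0.1681 kg/m^3


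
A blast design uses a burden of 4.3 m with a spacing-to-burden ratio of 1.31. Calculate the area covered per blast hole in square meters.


First, find the spacing:
Spacing = burden * ratio = 4.3 * 1.31
= 5.633 m
Then, calculate the area:
Area = burden * spacing = 4.3 * 5.633
= 24.2219 m^2

24.2219 m^2


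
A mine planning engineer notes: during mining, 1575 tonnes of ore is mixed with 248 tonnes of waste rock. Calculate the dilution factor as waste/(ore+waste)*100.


13.6039%

Total material = ore + waste
= 1575 + 248 = 1823 tonnes
Dilution = waste / total * 100
= 248 / 1823 * 100
= 0.1360394953 * 100
= 13.6039%


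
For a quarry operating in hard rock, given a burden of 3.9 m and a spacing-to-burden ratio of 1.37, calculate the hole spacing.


5.343 m

Spacing = burden * ratio
= 3.9 * 1.37
= 5.343 m


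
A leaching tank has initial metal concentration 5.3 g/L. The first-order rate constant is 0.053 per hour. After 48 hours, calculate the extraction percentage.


92.1448%

Compute the exponent:
-k * t = -0.053 * 48 = -2.544
Remaining concentration:
C = 5.3 * exp(-2.544)
= 5.3 * 0.07855156428
= 0.4163232907 g/L
Extracted = 5.3 - 0.4163232907 = 4.883676709 g/L
Extraction % = 4.883676709 / 5.3 * 100
= 92.1448%


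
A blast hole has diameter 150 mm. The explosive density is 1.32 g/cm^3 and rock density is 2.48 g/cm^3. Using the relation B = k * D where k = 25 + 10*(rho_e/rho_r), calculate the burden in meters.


First, compute k:
rho_e / rho_r = 1.32 / 2.48 = 0.5322580645
k = 25 + 10 * 0.5322580645 = 30.32258065
Then, compute burden:
B = k * D / 1000 = 30.32258065 * 150 / 1000
= 4548.387097 / 1000
= 4.5484 m

4.5484 m


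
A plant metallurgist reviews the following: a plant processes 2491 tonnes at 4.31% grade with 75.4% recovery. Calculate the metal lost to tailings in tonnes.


26.4111 tonnes

Total metal in feed:
= 2491 * 4.31 / 100 = 107.3621 tonnes
Metal recovered:
= 107.3621 * 75.4 / 100 = 80.9510234 tonnes
Metal lost to tailings:
= 107.3621 - 80.9510234
= 26.4111 tonnes


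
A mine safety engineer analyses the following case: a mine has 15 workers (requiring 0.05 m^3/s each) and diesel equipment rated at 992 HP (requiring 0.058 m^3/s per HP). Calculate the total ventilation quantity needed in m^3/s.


Airflow for workers:
Q_people = 15 * 0.05 = 0.75 m^3/s
Airflow for diesel equipment:
Q_diesel = 992 * 0.058 = 57.536 m^3/s
Total ventilation:
Q_total = 0.75 + 57.536
= 58.286 m^3/s

58.286 m^3/s


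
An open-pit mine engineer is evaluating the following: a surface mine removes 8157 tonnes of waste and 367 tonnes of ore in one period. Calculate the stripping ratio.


Stripping ratio = waste tonnage / ore tonnage
= 8157 / 367
= 22.2262

22.2262


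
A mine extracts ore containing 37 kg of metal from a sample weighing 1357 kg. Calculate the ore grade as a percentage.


2.7266%

Ore grade = (metal mass / ore mass) * 100
= (37 / 1357) * 100
= 0.027266028 * 100
= 2.7266%


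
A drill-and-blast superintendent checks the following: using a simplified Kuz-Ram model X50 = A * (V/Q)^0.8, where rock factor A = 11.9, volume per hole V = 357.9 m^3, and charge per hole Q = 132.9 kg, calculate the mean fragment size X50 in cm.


Compute V/Q:
V/Q = 357.9 / 132.9 = 2.693002257
Raise to the power 0.8:
(V/Q)^0.8 = 2.693002257^0.8 = 2.208967743
Multiply by A:
X50 = 11.9 * 2.208967743
= 26.2867 cm

26.2867 cm


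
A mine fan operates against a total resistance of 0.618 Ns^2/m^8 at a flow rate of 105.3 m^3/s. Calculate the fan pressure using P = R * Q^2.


Compute Q^2:
Q^2 = 105.3^2 = 11088.09
Compute pressure:
P = R * Q^2 = 0.618 * 11088.09
= 6852.4396 Pa

6852.4396 Pa


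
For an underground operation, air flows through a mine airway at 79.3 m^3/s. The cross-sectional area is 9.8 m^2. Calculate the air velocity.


Velocity = flow rate / cross-sectional area
= 79.3 / 9.8
= 8.0918 m/s

8.0918 m/s


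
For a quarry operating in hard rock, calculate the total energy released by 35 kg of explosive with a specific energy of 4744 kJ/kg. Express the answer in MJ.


166.04 MJ

Energy = mass * specific_energy / 1000
= 35 * 4744 / 1000
= 166040 / 1000
= 166.04 MJ


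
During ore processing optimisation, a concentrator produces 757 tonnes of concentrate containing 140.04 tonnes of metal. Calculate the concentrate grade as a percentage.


18.4993%

Grade = (metal in concentrate / concentrate mass) * 100
= (140.04 / 757) * 100
= 0.184993395 * 100
= 18.4993%


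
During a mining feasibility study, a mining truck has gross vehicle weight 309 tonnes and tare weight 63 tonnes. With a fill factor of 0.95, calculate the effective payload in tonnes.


Maximum payload = gross - tare
= 309 - 63 = 246 tonnes
Effective payload = max payload * fill factor
= 246 * 0.95
= 233.7 tonnes

233.7 tonnes


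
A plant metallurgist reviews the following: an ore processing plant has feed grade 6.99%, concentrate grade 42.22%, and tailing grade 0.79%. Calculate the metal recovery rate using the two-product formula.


Using the two-product formula:
R = 100 * c * (f - t) / (f * (c - t))
Numerator = 100 * 42.22 * (6.99 - 0.79)
= 100 * 42.22 * 6.2
= 26176.4
Denominator = 6.99 * (42.22 - 0.79)
= 6.99 * 41.43
= 289.5957
R = 26176.4 / 289.5957
= 90.3895%

90.3895%


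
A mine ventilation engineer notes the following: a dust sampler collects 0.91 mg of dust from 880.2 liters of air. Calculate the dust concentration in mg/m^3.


Convert liters to m^3: 1 m^3 = 1000 L
Concentration = mass / volume * 1000
= 0.91 / 880.2 * 1000
= 0.001033855942 * 1000
= 1.0339 mg/m^3

1.0339 mg/m^3


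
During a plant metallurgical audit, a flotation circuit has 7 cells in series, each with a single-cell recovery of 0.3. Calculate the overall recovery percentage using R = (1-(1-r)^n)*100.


Complement of single-cell recovery:
1 - r = 1 - 0.3 = 0.7
Raise to power n:
(1 - r)^7 = 0.7^7 = 0.0823543
Overall recovery:
R = (1 - 0.0823543) * 100
= 91.7646%

91.7646%


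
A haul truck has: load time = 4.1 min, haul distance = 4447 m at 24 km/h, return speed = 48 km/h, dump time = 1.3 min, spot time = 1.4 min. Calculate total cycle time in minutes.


23.4763 min

Convert haul speed to m/min: 24 * 1000/60 = 400 m/min
Haul time = 4447 / 400 = 11.1175 min
Convert return speed to m/min: 48 * 1000/60 = 800 m/min
Return time = 4447 / 800 = 5.55875 min
Total cycle time:
= 4.1 + 11.1175 + 1.3 + 5.55875 + 1.4
= 23.4763 min


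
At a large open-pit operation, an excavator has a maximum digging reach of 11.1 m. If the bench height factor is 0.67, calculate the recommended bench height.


7.437 m

Bench height = reach * factor
= 11.1 * 0.67
= 7.437 m


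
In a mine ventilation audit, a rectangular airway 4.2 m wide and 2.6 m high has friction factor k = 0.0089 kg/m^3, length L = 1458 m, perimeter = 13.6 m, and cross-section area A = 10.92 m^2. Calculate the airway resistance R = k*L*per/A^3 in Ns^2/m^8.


Compute the numerator:
k * L * per = 0.0089 * 1458 * 13.6
= 176.47632
Compute the denominator:
A^3 = 10.92^3 = 1302.170688
Resistance:
R = 176.47632 / 1302.170688
= 0.1355 Ns^2/m^8

0.1355 Ns^2/m^8


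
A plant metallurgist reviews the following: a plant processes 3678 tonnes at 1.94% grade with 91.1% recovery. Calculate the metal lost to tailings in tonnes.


6.3504 tonnes

Total metal in feed:
= 3678 * 1.94 / 100 = 71.3532 tonnes
Metal recovered:
= 71.3532 * 91.1 / 100 = 65.0027652 tonnes
Metal lost to tailings:
= 71.3532 - 65.0027652
= 6.3504 tonnes


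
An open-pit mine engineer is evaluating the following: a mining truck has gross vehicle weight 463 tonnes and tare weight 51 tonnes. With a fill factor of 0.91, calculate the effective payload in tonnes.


Maximum payload = gross - tare
= 463 - 51 = 412 tonnes
Effective payload = max payload * fill factor
= 412 * 0.91
= 374.92 tonnes

374.92 tonnes


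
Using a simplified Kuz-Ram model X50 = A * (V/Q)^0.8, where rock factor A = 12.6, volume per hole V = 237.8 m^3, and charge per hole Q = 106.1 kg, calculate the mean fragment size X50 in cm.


24.0308 cm

Compute V/Q:
V/Q = 237.8 / 106.1 = 2.24128181
Raise to the power 0.8:
(V/Q)^0.8 = 2.24128181^0.8 = 1.907204106
Multiply by A:
X50 = 12.6 * 1.907204106
= 24.0308 cm
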